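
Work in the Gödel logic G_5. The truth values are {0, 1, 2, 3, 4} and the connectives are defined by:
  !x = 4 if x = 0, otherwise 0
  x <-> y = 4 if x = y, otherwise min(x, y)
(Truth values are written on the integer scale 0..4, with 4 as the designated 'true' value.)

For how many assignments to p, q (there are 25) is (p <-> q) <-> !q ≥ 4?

5

value 4: 5 assignments (counts)
value 0: 20 assignments
So 5 of the 25 assignments meet the threshold.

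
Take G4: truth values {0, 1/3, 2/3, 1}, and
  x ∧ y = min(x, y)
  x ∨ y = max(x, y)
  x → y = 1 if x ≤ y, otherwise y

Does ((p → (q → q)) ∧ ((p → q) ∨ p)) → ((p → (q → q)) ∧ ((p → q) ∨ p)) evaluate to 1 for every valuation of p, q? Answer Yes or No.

Yes

p = 0, q = 0 ↦ 1
p = 0, q = 1/3 ↦ 1
p = 0, q = 2/3 ↦ 1
p = 0, q = 1 ↦ 1
p = 1/3, q = 0 ↦ 1
p = 1/3, q = 1/3 ↦ 1
p = 1/3, q = 2/3 ↦ 1
p = 1/3, q = 1 ↦ 1
p = 2/3, q = 0 ↦ 1
p = 2/3, q = 1/3 ↦ 1
p = 2/3, q = 2/3 ↦ 1
p = 2/3, q = 1 ↦ 1
p = 1, q = 0 ↦ 1
p = 1, q = 1/3 ↦ 1
p = 1, q = 2/3 ↦ 1
p = 1, q = 1 ↦ 1
Every assignment gives a value ≥ 1.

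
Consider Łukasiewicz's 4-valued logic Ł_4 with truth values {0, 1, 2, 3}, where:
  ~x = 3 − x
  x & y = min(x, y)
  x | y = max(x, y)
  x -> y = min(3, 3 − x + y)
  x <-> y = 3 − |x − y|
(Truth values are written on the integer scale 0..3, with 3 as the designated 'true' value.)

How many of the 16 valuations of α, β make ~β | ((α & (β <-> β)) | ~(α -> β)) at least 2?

12

α = 0, β = 0 ↦ 3  ≥
α = 0, β = 1 ↦ 2  ≥
α = 0, β = 2 ↦ 1  <
α = 0, β = 3 ↦ 0  <
α = 1, β = 0 ↦ 3  ≥
α = 1, β = 1 ↦ 2  ≥
α = 1, β = 2 ↦ 1  <
α = 1, β = 3 ↦ 1  <
α = 2, β = 0 ↦ 3  ≥
α = 2, β = 1 ↦ 2  ≥
α = 2, β = 2 ↦ 2  ≥
α = 2, β = 3 ↦ 2  ≥
α = 3, β = 0 ↦ 3  ≥
α = 3, β = 1 ↦ 3  ≥
α = 3, β = 2 ↦ 3  ≥
α = 3, β = 3 ↦ 3  ≥
So 12 of the 16 assignments meet the threshold.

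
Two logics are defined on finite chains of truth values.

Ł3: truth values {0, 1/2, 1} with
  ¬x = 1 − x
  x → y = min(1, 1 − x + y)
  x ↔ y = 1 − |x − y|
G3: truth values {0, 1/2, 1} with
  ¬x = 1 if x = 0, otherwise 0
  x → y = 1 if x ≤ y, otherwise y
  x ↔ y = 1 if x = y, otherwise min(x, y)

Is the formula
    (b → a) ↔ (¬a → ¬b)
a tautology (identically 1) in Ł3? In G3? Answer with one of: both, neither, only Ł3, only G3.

only Ł3

In Ł3: every assignment gives 1 — tautology.
In G3: at a = 1/2, b = 1 the value is 1/2 — not a tautology.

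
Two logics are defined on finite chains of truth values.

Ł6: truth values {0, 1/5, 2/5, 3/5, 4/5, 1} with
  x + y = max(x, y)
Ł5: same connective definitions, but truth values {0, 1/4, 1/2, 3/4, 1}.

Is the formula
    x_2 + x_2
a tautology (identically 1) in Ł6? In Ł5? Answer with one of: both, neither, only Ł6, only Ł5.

In Ł6: at x_2 = 0 the value is 0 — not a tautology.
In Ł5: at x_2 = 0 the value is 0 — not a tautology.

neither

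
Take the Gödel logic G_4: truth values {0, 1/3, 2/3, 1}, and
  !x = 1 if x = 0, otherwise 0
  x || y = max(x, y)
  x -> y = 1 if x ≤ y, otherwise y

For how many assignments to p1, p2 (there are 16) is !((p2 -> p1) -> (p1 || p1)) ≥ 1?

1

p1 = 0, p2 = 0 ↦ 1  ≥
p1 = 0, p2 = 1/3 ↦ 0  <
p1 = 0, p2 = 2/3 ↦ 0  <
p1 = 0, p2 = 1 ↦ 0  <
p1 = 1/3, p2 = 0 ↦ 0  <
p1 = 1/3, p2 = 1/3 ↦ 0  <
p1 = 1/3, p2 = 2/3 ↦ 0  <
p1 = 1/3, p2 = 1 ↦ 0  <
p1 = 2/3, p2 = 0 ↦ 0  <
p1 = 2/3, p2 = 1/3 ↦ 0  <
p1 = 2/3, p2 = 2/3 ↦ 0  <
p1 = 2/3, p2 = 1 ↦ 0  <
p1 = 1, p2 = 0 ↦ 0  <
p1 = 1, p2 = 1/3 ↦ 0  <
p1 = 1, p2 = 2/3 ↦ 0  <
p1 = 1, p2 = 1 ↦ 0  <
So 1 of the 16 assignments meets the threshold.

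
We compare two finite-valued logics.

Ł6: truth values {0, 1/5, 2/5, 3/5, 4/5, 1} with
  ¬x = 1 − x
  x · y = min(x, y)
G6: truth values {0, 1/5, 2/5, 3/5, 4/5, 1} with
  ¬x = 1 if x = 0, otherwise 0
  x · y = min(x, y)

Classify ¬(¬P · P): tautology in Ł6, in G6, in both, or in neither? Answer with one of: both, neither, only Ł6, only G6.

In Ł6: at P = 1/5 the value is 4/5 — not a tautology.
In G6: every assignment gives 1 — tautology.

only G6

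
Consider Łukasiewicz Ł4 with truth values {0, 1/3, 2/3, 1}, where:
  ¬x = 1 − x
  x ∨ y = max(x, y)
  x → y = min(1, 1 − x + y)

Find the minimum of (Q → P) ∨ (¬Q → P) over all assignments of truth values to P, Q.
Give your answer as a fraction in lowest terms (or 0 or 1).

Take P = 0, Q = 1/3:
Q → P = 1/3 → 0 = 2/3
¬Q = ¬1/3 = 2/3
¬Q → P = 2/3 → 0 = 1/3
(Q → P) ∨ (¬Q → P) = 2/3 ∨ 1/3 = 2/3
No assignment yields a value below 2/3, so this is the minimum.

2/3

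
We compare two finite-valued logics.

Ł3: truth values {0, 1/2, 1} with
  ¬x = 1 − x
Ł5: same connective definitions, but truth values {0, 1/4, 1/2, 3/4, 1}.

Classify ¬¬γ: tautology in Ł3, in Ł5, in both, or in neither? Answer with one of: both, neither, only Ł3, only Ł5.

neither

In Ł3: at γ = 0 the value is 0 — not a tautology.
In Ł5: at γ = 0 the value is 0 — not a tautology.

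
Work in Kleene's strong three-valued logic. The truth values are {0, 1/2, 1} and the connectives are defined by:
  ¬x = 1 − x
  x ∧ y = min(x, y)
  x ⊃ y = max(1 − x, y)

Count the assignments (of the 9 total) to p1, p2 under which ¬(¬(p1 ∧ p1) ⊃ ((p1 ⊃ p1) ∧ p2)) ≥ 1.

p1 = 0, p2 = 0 ↦ 1  ≥
p1 = 0, p2 = 1/2 ↦ 1/2  <
p1 = 0, p2 = 1 ↦ 0  <
p1 = 1/2, p2 = 0 ↦ 1/2  <
p1 = 1/2, p2 = 1/2 ↦ 1/2  <
p1 = 1/2, p2 = 1 ↦ 1/2  <
p1 = 1, p2 = 0 ↦ 0  <
p1 = 1, p2 = 1/2 ↦ 0  <
p1 = 1, p2 = 1 ↦ 0  <
So 1 of the 9 assignments meets the threshold.

1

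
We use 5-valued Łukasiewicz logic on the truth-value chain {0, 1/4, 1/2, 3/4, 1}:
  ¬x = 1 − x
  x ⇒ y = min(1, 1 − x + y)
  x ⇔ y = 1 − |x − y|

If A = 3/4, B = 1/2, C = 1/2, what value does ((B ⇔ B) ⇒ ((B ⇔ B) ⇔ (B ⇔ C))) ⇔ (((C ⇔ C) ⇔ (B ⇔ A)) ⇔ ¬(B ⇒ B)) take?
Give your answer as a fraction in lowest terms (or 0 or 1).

1/4

B ⇔ B = 1/2 ⇔ 1/2 = 1
B ⇔ B = 1/2 ⇔ 1/2 = 1
B ⇔ C = 1/2 ⇔ 1/2 = 1
(B ⇔ B) ⇔ (B ⇔ C) = 1 ⇔ 1 = 1
(B ⇔ B) ⇒ ((B ⇔ B) ⇔ (B ⇔ C)) = 1 ⇒ 1 = 1
C ⇔ C = 1/2 ⇔ 1/2 = 1
B ⇔ A = 1/2 ⇔ 3/4 = 3/4
(C ⇔ C) ⇔ (B ⇔ A) = 1 ⇔ 3/4 = 3/4
B ⇒ B = 1/2 ⇒ 1/2 = 1
¬(B ⇒ B) = ¬1 = 0
((C ⇔ C) ⇔ (B ⇔ A)) ⇔ ¬(B ⇒ B) = 3/4 ⇔ 0 = 1/4
((B ⇔ B) ⇒ ((B ⇔ B) ⇔ (B ⇔ C))) ⇔ (((C ⇔ C) ⇔ (B ⇔ A)) ⇔ ¬(B ⇒ B)) = 1 ⇔ 1/4 = 1/4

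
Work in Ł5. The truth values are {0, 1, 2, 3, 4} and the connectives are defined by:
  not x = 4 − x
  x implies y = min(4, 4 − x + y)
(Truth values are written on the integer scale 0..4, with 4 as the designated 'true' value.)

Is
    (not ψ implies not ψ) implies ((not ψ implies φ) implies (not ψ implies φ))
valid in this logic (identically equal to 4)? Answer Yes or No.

Yes

At φ = 0, ψ = 3, for instance:
not ψ = not 3 = 1
not ψ = not 3 = 1
not ψ implies not ψ = 1 implies 1 = 4
not ψ implies φ = 1 implies 0 = 3
not ψ implies φ = 1 implies 0 = 3
(not ψ implies φ) implies (not ψ implies φ) = 3 implies 3 = 4
(not ψ implies not ψ) implies ((not ψ implies φ) implies (not ψ implies φ)) = 4 implies 4 = 4
and checking the remaining 24 assignments likewise gives ≥ 4 in every case.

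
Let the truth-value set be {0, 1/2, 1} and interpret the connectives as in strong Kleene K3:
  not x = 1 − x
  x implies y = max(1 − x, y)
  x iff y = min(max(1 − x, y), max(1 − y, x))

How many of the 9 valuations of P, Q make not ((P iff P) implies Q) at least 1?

2

P = 0, Q = 0 ↦ 1  ≥
P = 0, Q = 1/2 ↦ 1/2  <
P = 0, Q = 1 ↦ 0  <
P = 1/2, Q = 0 ↦ 1/2  <
P = 1/2, Q = 1/2 ↦ 1/2  <
P = 1/2, Q = 1 ↦ 0  <
P = 1, Q = 0 ↦ 1  ≥
P = 1, Q = 1/2 ↦ 1/2  <
P = 1, Q = 1 ↦ 0  <
So 2 of the 9 assignments meet the threshold.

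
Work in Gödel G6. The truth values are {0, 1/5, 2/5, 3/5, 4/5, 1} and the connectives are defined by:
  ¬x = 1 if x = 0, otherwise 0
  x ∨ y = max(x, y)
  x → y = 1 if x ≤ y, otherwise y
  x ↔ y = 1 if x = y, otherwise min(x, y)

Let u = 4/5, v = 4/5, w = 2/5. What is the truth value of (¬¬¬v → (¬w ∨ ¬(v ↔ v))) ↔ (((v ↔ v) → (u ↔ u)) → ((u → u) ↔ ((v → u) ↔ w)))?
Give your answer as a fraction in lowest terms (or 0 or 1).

2/5

¬v = ¬4/5 = 0
¬¬v = ¬0 = 1
¬¬¬v = ¬1 = 0
¬w = ¬2/5 = 0
v ↔ v = 4/5 ↔ 4/5 = 1
¬(v ↔ v) = ¬1 = 0
¬w ∨ ¬(v ↔ v) = 0 ∨ 0 = 0
¬¬¬v → (¬w ∨ ¬(v ↔ v)) = 0 → 0 = 1
v ↔ v = 4/5 ↔ 4/5 = 1
u ↔ u = 4/5 ↔ 4/5 = 1
(v ↔ v) → (u ↔ u) = 1 → 1 = 1
u → u = 4/5 → 4/5 = 1
v → u = 4/5 → 4/5 = 1
(v → u) ↔ w = 1 ↔ 2/5 = 2/5
(u → u) ↔ ((v → u) ↔ w) = 1 ↔ 2/5 = 2/5
((v ↔ v) → (u ↔ u)) → ((u → u) ↔ ((v → u) ↔ w)) = 1 → 2/5 = 2/5
(¬¬¬v → (¬w ∨ ¬(v ↔ v))) ↔ (((v ↔ v) → (u ↔ u)) → ((u → u) ↔ ((v → u) ↔ w))) = 1 ↔ 2/5 = 2/5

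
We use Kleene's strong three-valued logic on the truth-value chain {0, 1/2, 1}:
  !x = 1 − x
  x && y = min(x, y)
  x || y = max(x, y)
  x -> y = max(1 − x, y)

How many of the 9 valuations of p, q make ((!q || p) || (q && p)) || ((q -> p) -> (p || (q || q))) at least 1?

p = 0, q = 0 ↦ 1  ≥
p = 0, q = 1/2 ↦ 1/2  <
p = 0, q = 1 ↦ 1  ≥
p = 1/2, q = 0 ↦ 1  ≥
p = 1/2, q = 1/2 ↦ 1/2  <
p = 1/2, q = 1 ↦ 1  ≥
p = 1, q = 0 ↦ 1  ≥
p = 1, q = 1/2 ↦ 1  ≥
p = 1, q = 1 ↦ 1  ≥
So 7 of the 9 assignments meet the threshold.

7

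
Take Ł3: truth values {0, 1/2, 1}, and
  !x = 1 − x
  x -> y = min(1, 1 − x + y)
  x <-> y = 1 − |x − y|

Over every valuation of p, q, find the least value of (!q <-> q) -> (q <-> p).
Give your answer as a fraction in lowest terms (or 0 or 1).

1/2

Take p = 0, q = 1/2:
!q = !1/2 = 1/2
!q <-> q = 1/2 <-> 1/2 = 1
q <-> p = 1/2 <-> 0 = 1/2
(!q <-> q) -> (q <-> p) = 1 -> 1/2 = 1/2
No assignment yields a value below 1/2, so this is the minimum.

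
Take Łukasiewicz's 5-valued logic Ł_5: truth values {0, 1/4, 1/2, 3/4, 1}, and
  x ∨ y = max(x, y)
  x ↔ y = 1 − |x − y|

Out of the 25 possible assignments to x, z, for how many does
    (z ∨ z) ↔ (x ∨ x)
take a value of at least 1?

5

value 1: 5 assignments (counts)
value 3/4: 8 assignments
value 1/2: 6 assignments
value 1/4: 4 assignments
value 0: 2 assignments
So 5 of the 25 assignments meet the threshold.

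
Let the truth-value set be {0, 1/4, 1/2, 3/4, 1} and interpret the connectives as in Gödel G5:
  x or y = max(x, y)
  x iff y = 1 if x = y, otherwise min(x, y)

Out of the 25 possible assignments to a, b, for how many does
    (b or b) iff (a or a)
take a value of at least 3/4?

7

value 1: 5 assignments (counts)
value 3/4: 2 assignments (counts)
value 1/2: 4 assignments
value 1/4: 6 assignments
value 0: 8 assignments
So 7 of the 25 assignments meet the threshold.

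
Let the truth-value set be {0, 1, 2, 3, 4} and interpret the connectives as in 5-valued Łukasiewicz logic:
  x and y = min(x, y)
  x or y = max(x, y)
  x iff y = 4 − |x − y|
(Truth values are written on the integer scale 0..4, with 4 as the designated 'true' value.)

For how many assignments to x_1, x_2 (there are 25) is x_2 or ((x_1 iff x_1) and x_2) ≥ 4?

5

value 4: 5 assignments (counts)
value 3: 5 assignments
value 2: 5 assignments
value 1: 5 assignments
value 0: 5 assignments
So 5 of the 25 assignments meet the threshold.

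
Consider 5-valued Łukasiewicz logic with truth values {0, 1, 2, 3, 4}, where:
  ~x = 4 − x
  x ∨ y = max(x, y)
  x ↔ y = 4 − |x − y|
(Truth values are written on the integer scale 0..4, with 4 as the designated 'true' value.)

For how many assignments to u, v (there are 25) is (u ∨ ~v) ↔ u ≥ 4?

value 4: 15 assignments (counts)
value 3: 4 assignments
value 2: 3 assignments
value 1: 2 assignments
value 0: 1 assignment
So 15 of the 25 assignments meet the threshold.

15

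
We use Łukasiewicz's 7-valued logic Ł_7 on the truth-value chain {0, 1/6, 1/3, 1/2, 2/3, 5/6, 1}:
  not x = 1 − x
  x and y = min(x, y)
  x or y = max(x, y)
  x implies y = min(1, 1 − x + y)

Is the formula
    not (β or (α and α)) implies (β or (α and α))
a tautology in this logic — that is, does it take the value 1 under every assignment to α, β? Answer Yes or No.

Counterexample: take α = 0, β = 0.
α and α = 0 and 0 = 0
β or (α and α) = 0 or 0 = 0
not (β or (α and α)) = not 0 = 1
α and α = 0 and 0 = 0
β or (α and α) = 0 or 0 = 0
not (β or (α and α)) implies (β or (α and α)) = 1 implies 0 = 0
This gives 0 ≠ 1.

No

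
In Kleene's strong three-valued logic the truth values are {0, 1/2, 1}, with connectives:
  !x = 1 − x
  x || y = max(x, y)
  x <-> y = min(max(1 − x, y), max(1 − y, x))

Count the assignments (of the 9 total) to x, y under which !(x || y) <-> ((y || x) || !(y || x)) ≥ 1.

1

x = 0, y = 0 ↦ 1  ≥
x = 0, y = 1/2 ↦ 1/2  <
x = 0, y = 1 ↦ 0  <
x = 1/2, y = 0 ↦ 1/2  <
x = 1/2, y = 1/2 ↦ 1/2  <
x = 1/2, y = 1 ↦ 0  <
x = 1, y = 0 ↦ 0  <
x = 1, y = 1/2 ↦ 0  <
x = 1, y = 1 ↦ 0  <
So 1 of the 9 assignments meets the threshold.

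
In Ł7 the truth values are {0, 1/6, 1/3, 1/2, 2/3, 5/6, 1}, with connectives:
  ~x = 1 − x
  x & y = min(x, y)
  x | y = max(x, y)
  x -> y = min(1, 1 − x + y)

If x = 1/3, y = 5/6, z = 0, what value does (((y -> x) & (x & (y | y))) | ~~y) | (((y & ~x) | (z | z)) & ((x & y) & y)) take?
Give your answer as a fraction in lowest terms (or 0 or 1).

y -> x = 5/6 -> 1/3 = 1/2
y | y = 5/6 | 5/6 = 5/6
x & (y | y) = 1/3 & 5/6 = 1/3
(y -> x) & (x & (y | y)) = 1/2 & 1/3 = 1/3
~y = ~5/6 = 1/6
~~y = ~1/6 = 5/6
((y -> x) & (x & (y | y))) | ~~y = 1/3 | 5/6 = 5/6
~x = ~1/3 = 2/3
y & ~x = 5/6 & 2/3 = 2/3
z | z = 0 | 0 = 0
(y & ~x) | (z | z) = 2/3 | 0 = 2/3
x & y = 1/3 & 5/6 = 1/3
(x & y) & y = 1/3 & 5/6 = 1/3
((y & ~x) | (z | z)) & ((x & y) & y) = 2/3 & 1/3 = 1/3
(((y -> x) & (x & (y | y))) | ~~y) | (((y & ~x) | (z | z)) & ((x & y) & y)) = 5/6 | 1/3 = 5/6

5/6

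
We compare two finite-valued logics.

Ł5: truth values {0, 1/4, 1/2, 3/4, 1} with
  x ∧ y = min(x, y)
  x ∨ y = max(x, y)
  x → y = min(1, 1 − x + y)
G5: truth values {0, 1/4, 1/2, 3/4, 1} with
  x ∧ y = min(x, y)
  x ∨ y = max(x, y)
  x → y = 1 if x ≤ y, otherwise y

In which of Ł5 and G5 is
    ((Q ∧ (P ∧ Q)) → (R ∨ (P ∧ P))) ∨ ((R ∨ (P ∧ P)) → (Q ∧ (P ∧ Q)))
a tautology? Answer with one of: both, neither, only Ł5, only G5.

both

In Ł5: every assignment gives 1 — tautology.
In G5: every assignment gives 1 — tautology.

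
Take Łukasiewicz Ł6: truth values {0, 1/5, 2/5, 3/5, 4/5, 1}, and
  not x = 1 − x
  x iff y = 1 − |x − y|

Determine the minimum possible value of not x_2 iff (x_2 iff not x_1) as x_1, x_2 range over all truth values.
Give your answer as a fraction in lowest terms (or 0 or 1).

Take x_1 = 0, x_2 = 0:
not x_2 = not 0 = 1
not x_1 = not 0 = 1
x_2 iff not x_1 = 0 iff 1 = 0
not x_2 iff (x_2 iff not x_1) = 1 iff 0 = 0
No assignment yields a value below 0, so this is the minimum.

0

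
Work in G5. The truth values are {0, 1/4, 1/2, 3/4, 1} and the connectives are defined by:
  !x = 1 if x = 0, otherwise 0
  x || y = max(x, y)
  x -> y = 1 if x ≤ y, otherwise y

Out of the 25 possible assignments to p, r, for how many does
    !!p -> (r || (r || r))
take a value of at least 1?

9

value 1: 9 assignments (counts)
value 3/4: 4 assignments
value 1/2: 4 assignments
value 1/4: 4 assignments
value 0: 4 assignments
So 9 of the 25 assignments meet the threshold.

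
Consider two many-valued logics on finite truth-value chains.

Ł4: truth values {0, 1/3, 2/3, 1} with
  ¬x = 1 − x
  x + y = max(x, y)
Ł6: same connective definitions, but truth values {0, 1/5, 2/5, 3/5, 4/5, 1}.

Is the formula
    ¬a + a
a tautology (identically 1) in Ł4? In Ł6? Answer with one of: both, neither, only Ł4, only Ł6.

neither

In Ł4: at a = 1/3 the value is 2/3 — not a tautology.
In Ł6: at a = 1/5 the value is 4/5 — not a tautology.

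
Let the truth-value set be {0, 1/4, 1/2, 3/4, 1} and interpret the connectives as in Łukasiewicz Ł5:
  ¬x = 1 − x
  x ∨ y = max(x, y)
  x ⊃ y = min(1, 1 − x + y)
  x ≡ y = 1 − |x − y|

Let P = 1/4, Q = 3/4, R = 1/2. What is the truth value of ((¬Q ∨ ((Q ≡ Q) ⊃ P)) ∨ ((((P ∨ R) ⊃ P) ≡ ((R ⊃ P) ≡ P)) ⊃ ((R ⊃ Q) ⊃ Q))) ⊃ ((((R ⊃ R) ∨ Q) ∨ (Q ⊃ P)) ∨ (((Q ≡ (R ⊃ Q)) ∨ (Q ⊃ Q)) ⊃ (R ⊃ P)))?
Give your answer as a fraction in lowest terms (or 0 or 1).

1

¬Q = ¬3/4 = 1/4
Q ≡ Q = 3/4 ≡ 3/4 = 1
(Q ≡ Q) ⊃ P = 1 ⊃ 1/4 = 1/4
¬Q ∨ ((Q ≡ Q) ⊃ P) = 1/4 ∨ 1/4 = 1/4
P ∨ R = 1/4 ∨ 1/2 = 1/2
(P ∨ R) ⊃ P = 1/2 ⊃ 1/4 = 3/4
R ⊃ P = 1/2 ⊃ 1/4 = 3/4
(R ⊃ P) ≡ P = 3/4 ≡ 1/4 = 1/2
((P ∨ R) ⊃ P) ≡ ((R ⊃ P) ≡ P) = 3/4 ≡ 1/2 = 3/4
R ⊃ Q = 1/2 ⊃ 3/4 = 1
(R ⊃ Q) ⊃ Q = 1 ⊃ 3/4 = 3/4
(((P ∨ R) ⊃ P) ≡ ((R ⊃ P) ≡ P)) ⊃ ((R ⊃ Q) ⊃ Q) = 3/4 ⊃ 3/4 = 1
(¬Q ∨ ((Q ≡ Q) ⊃ P)) ∨ ((((P ∨ R) ⊃ P) ≡ ((R ⊃ P) ≡ P)) ⊃ ((R ⊃ Q) ⊃ Q)) = 1/4 ∨ 1 = 1
R ⊃ R = 1/2 ⊃ 1/2 = 1
(R ⊃ R) ∨ Q = 1 ∨ 3/4 = 1
Q ⊃ P = 3/4 ⊃ 1/4 = 1/2
((R ⊃ R) ∨ Q) ∨ (Q ⊃ P) = 1 ∨ 1/2 = 1
R ⊃ Q = 1/2 ⊃ 3/4 = 1
Q ≡ (R ⊃ Q) = 3/4 ≡ 1 = 3/4
Q ⊃ Q = 3/4 ⊃ 3/4 = 1
(Q ≡ (R ⊃ Q)) ∨ (Q ⊃ Q) = 3/4 ∨ 1 = 1
R ⊃ P = 1/2 ⊃ 1/4 = 3/4
((Q ≡ (R ⊃ Q)) ∨ (Q ⊃ Q)) ⊃ (R ⊃ P) = 1 ⊃ 3/4 = 3/4
(((R ⊃ R) ∨ Q) ∨ (Q ⊃ P)) ∨ (((Q ≡ (R ⊃ Q)) ∨ (Q ⊃ Q)) ⊃ (R ⊃ P)) = 1 ∨ 3/4 = 1
((¬Q ∨ ((Q ≡ Q) ⊃ P)) ∨ ((((P ∨ R) ⊃ P) ≡ ((R ⊃ P) ≡ P)) ⊃ ((R ⊃ Q) ⊃ Q))) ⊃ ((((R ⊃ R) ∨ Q) ∨ (Q ⊃ P)) ∨ (((Q ≡ (R ⊃ Q)) ∨ (Q ⊃ Q)) ⊃ (R ⊃ P))) = 1 ⊃ 1 = 1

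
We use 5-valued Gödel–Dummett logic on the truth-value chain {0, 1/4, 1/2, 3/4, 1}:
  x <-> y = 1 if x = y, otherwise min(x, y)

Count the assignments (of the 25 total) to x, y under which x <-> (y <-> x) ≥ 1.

value 1: 11 assignments (counts)
value 3/4: 2 assignments
value 1/2: 3 assignments
value 1/4: 4 assignments
value 0: 5 assignments
So 11 of the 25 assignments meet the threshold.

11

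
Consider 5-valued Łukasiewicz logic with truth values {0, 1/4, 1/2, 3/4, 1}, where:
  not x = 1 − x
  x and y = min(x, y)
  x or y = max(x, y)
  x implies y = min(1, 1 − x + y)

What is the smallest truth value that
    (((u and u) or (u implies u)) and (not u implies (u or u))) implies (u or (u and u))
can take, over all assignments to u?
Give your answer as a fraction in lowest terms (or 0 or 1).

1/2

Take u = 1/2:
u and u = 1/2 and 1/2 = 1/2
u implies u = 1/2 implies 1/2 = 1
(u and u) or (u implies u) = 1/2 or 1 = 1
not u = not 1/2 = 1/2
u or u = 1/2 or 1/2 = 1/2
not u implies (u or u) = 1/2 implies 1/2 = 1
((u and u) or (u implies u)) and (not u implies (u or u)) = 1 and 1 = 1
u and u = 1/2 and 1/2 = 1/2
u or (u and u) = 1/2 or 1/2 = 1/2
(((u and u) or (u implies u)) and (not u implies (u or u))) implies (u or (u and u)) = 1 implies 1/2 = 1/2
No assignment yields a value below 1/2, so this is the minimum.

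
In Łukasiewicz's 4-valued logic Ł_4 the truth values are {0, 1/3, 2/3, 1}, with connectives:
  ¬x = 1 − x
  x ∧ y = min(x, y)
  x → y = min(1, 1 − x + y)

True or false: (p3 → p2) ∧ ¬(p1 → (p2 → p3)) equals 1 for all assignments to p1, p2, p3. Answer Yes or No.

No

Counterexample: take p1 = 0, p2 = 0, p3 = 0.
p3 → p2 = 0 → 0 = 1
p2 → p3 = 0 → 0 = 1
p1 → (p2 → p3) = 0 → 1 = 1
¬(p1 → (p2 → p3)) = ¬1 = 0
(p3 → p2) ∧ ¬(p1 → (p2 → p3)) = 1 ∧ 0 = 0
This gives 0 ≠ 1.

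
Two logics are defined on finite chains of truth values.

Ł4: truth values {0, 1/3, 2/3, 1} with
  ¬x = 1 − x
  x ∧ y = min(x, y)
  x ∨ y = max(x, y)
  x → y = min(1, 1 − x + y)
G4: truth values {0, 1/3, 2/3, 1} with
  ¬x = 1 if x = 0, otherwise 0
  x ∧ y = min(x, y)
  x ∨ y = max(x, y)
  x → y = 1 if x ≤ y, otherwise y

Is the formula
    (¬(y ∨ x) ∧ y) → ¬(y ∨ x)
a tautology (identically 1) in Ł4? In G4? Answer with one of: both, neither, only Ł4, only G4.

In Ł4: every assignment gives 1 — tautology.
In G4: every assignment gives 1 — tautology.

both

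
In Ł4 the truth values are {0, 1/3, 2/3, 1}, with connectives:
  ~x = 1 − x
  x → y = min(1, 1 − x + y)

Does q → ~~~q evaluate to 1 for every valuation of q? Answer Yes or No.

No

Counterexample: take q = 2/3.
~q = ~2/3 = 1/3
~~q = ~1/3 = 2/3
~~~q = ~2/3 = 1/3
q → ~~~q = 2/3 → 1/3 = 2/3
This gives 2/3 ≠ 1.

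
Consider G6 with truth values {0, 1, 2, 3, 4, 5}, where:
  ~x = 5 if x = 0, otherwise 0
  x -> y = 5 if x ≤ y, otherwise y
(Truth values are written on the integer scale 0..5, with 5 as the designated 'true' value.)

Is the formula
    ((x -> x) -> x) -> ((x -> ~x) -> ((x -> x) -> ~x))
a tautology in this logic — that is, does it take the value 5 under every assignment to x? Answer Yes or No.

Yes

x = 0 ↦ 5
x = 1 ↦ 5
x = 2 ↦ 5
x = 3 ↦ 5
x = 4 ↦ 5
x = 5 ↦ 5
Every assignment gives a value ≥ 5.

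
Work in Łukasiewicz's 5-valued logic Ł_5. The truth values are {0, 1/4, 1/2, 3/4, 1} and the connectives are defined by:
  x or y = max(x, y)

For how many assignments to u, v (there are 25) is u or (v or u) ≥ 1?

9

value 1: 9 assignments (counts)
value 3/4: 7 assignments
value 1/2: 5 assignments
value 1/4: 3 assignments
value 0: 1 assignment
So 9 of the 25 assignments meet the threshold.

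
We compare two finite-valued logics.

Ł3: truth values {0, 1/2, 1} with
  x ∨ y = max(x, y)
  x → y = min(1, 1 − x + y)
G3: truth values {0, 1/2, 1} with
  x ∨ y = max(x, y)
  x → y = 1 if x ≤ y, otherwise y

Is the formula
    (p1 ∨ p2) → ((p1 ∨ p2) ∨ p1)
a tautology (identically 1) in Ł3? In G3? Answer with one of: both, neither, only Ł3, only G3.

In Ł3: every assignment gives 1 — tautology.
In G3: every assignment gives 1 — tautology.

both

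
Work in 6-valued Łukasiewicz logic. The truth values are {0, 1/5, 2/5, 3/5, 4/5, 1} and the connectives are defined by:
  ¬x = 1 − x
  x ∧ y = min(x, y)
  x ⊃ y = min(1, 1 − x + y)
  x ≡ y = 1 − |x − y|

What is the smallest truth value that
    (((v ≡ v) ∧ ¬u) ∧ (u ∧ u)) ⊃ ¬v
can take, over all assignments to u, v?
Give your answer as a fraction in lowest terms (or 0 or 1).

Take u = 2/5, v = 1:
v ≡ v = 1 ≡ 1 = 1
¬u = ¬2/5 = 3/5
(v ≡ v) ∧ ¬u = 1 ∧ 3/5 = 3/5
u ∧ u = 2/5 ∧ 2/5 = 2/5
((v ≡ v) ∧ ¬u) ∧ (u ∧ u) = 3/5 ∧ 2/5 = 2/5
¬v = ¬1 = 0
(((v ≡ v) ∧ ¬u) ∧ (u ∧ u)) ⊃ ¬v = 2/5 ⊃ 0 = 3/5
No assignment yields a value below 3/5, so this is the minimum.

3/5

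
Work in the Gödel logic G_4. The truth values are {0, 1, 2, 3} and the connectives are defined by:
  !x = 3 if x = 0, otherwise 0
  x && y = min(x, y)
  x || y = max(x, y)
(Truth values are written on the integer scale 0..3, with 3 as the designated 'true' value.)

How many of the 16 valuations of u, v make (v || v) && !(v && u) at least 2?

u = 0, v = 0 ↦ 0  <
u = 0, v = 1 ↦ 1  <
u = 0, v = 2 ↦ 2  ≥
u = 0, v = 3 ↦ 3  ≥
u = 1, v = 0 ↦ 0  <
u = 1, v = 1 ↦ 0  <
u = 1, v = 2 ↦ 0  <
u = 1, v = 3 ↦ 0  <
u = 2, v = 0 ↦ 0  <
u = 2, v = 1 ↦ 0  <
u = 2, v = 2 ↦ 0  <
u = 2, v = 3 ↦ 0  <
u = 3, v = 0 ↦ 0  <
u = 3, v = 1 ↦ 0  <
u = 3, v = 2 ↦ 0  <
u = 3, v = 3 ↦ 0  <
So 2 of the 16 assignments meet the threshold.

2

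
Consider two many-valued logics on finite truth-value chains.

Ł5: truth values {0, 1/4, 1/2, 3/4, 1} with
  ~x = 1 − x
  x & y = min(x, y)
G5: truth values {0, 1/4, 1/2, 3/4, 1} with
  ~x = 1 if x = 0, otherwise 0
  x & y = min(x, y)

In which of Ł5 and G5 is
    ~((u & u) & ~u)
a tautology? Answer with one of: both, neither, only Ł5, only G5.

In Ł5: at u = 1/4 the value is 3/4 — not a tautology.
In G5: every assignment gives 1 — tautology.

only G5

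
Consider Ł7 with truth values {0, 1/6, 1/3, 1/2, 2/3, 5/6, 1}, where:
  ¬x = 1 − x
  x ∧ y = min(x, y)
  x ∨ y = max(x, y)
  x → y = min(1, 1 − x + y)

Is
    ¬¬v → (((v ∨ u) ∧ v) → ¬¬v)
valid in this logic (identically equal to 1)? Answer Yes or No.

Yes

At u = 0, v = 1/2, for instance:
¬v = ¬1/2 = 1/2
¬¬v = ¬1/2 = 1/2
v ∨ u = 1/2 ∨ 0 = 1/2
(v ∨ u) ∧ v = 1/2 ∧ 1/2 = 1/2
((v ∨ u) ∧ v) → ¬¬v = 1/2 → 1/2 = 1
¬¬v → (((v ∨ u) ∧ v) → ¬¬v) = 1/2 → 1 = 1
and checking the remaining 48 assignments likewise gives ≥ 1 in every case.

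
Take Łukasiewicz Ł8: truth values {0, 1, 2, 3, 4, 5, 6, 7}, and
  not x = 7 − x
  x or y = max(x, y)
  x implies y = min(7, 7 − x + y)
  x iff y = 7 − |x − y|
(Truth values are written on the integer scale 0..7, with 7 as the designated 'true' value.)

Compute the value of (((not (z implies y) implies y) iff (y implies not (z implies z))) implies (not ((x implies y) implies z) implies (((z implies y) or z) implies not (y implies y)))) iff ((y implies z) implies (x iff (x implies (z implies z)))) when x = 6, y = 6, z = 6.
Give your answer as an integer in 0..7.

z implies y = 6 implies 6 = 7
not (z implies y) = not 7 = 0
not (z implies y) implies y = 0 implies 6 = 7
z implies z = 6 implies 6 = 7
not (z implies z) = not 7 = 0
y implies not (z implies z) = 6 implies 0 = 1
(not (z implies y) implies y) iff (y implies not (z implies z)) = 7 iff 1 = 1
x implies y = 6 implies 6 = 7
(x implies y) implies z = 7 implies 6 = 6
not ((x implies y) implies z) = not 6 = 1
z implies y = 6 implies 6 = 7
(z implies y) or z = 7 or 6 = 7
y implies y = 6 implies 6 = 7
not (y implies y) = not 7 = 0
((z implies y) or z) implies not (y implies y) = 7 implies 0 = 0
not ((x implies y) implies z) implies (((z implies y) or z) implies not (y implies y)) = 1 implies 0 = 6
((not (z implies y) implies y) iff (y implies not (z implies z))) implies (not ((x implies y) implies z) implies (((z implies y) or z) implies not (y implies y))) = 1 implies 6 = 7
y implies z = 6 implies 6 = 7
z implies z = 6 implies 6 = 7
x implies (z implies z) = 6 implies 7 = 7
x iff (x implies (z implies z)) = 6 iff 7 = 6
(y implies z) implies (x iff (x implies (z implies z))) = 7 implies 6 = 6
(((not (z implies y) implies y) iff (y implies not (z implies z))) implies (not ((x implies y) implies z) implies (((z implies y) or z) implies not (y implies y)))) iff ((y implies z) implies (x iff (x implies (z implies z)))) = 7 iff 6 = 6

6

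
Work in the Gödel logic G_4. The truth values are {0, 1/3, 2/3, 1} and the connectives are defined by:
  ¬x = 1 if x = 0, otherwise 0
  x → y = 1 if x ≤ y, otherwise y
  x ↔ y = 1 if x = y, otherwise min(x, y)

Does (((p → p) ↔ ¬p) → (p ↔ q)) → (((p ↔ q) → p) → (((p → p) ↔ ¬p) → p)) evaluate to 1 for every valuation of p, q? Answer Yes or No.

p = 0, q = 0 ↦ 1
p = 0, q = 1/3 ↦ 1
p = 0, q = 2/3 ↦ 1
p = 0, q = 1 ↦ 1
p = 1/3, q = 0 ↦ 1
p = 1/3, q = 1/3 ↦ 1
p = 1/3, q = 2/3 ↦ 1
p = 1/3, q = 1 ↦ 1
p = 2/3, q = 0 ↦ 1
p = 2/3, q = 1/3 ↦ 1
p = 2/3, q = 2/3 ↦ 1
p = 2/3, q = 1 ↦ 1
p = 1, q = 0 ↦ 1
p = 1, q = 1/3 ↦ 1
p = 1, q = 2/3 ↦ 1
p = 1, q = 1 ↦ 1
Every assignment gives a value ≥ 1.

Yes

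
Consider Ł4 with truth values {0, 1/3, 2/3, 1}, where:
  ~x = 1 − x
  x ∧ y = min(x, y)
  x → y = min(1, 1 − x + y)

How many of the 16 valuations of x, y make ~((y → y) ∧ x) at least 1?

x = 0, y = 0 ↦ 1  ≥
x = 0, y = 1/3 ↦ 1  ≥
x = 0, y = 2/3 ↦ 1  ≥
x = 0, y = 1 ↦ 1  ≥
x = 1/3, y = 0 ↦ 2/3  <
x = 1/3, y = 1/3 ↦ 2/3  <
x = 1/3, y = 2/3 ↦ 2/3  <
x = 1/3, y = 1 ↦ 2/3  <
x = 2/3, y = 0 ↦ 1/3  <
x = 2/3, y = 1/3 ↦ 1/3  <
x = 2/3, y = 2/3 ↦ 1/3  <
x = 2/3, y = 1 ↦ 1/3  <
x = 1, y = 0 ↦ 0  <
x = 1, y = 1/3 ↦ 0  <
x = 1, y = 2/3 ↦ 0  <
x = 1, y = 1 ↦ 0  <
So 4 of the 16 assignments meet the threshold.

4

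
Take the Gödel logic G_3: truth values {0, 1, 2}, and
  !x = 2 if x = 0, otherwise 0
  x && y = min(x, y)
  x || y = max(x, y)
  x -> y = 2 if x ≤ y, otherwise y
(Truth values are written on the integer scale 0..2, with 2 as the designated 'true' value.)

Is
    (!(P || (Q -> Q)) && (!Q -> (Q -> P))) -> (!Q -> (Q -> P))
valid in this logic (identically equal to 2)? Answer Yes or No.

Yes

P = 0, Q = 0 ↦ 2
P = 0, Q = 1 ↦ 2
P = 0, Q = 2 ↦ 2
P = 1, Q = 0 ↦ 2
P = 1, Q = 1 ↦ 2
P = 1, Q = 2 ↦ 2
P = 2, Q = 0 ↦ 2
P = 2, Q = 1 ↦ 2
P = 2, Q = 2 ↦ 2
Every assignment gives a value ≥ 2.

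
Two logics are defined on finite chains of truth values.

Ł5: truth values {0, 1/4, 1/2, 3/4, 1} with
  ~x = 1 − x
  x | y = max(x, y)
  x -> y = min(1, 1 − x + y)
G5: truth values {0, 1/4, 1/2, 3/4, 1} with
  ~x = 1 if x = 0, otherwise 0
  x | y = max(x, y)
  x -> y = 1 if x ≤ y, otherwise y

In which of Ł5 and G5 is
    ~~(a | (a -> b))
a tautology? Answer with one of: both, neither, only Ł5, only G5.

only G5

In Ł5: at a = 1/4, b = 0 the value is 3/4 — not a tautology.
In G5: every assignment gives 1 — tautology.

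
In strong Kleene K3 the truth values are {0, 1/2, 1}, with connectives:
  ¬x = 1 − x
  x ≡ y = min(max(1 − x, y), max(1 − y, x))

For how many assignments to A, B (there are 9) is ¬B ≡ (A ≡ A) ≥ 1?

2

A = 0, B = 0 ↦ 1  ≥
A = 0, B = 1/2 ↦ 1/2  <
A = 0, B = 1 ↦ 0  <
A = 1/2, B = 0 ↦ 1/2  <
A = 1/2, B = 1/2 ↦ 1/2  <
A = 1/2, B = 1 ↦ 1/2  <
A = 1, B = 0 ↦ 1  ≥
A = 1, B = 1/2 ↦ 1/2  <
A = 1, B = 1 ↦ 0  <
So 2 of the 9 assignments meet the threshold.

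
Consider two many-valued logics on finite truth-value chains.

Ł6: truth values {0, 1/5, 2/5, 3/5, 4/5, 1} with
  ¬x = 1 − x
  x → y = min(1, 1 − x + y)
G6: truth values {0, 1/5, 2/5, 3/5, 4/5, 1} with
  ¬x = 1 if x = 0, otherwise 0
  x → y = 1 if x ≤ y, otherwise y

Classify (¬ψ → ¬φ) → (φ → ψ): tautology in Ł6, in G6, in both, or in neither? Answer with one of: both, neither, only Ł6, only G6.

In Ł6: every assignment gives 1 — tautology.
In G6: at φ = 2/5, ψ = 1/5 the value is 1/5 — not a tautology.

only Ł6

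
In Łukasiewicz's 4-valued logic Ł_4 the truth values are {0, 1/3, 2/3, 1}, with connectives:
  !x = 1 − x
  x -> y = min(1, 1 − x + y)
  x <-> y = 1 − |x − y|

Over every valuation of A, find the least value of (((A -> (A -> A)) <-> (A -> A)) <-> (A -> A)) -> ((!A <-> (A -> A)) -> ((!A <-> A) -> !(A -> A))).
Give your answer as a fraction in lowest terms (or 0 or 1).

2/3

Take A = 1/3:
A -> A = 1/3 -> 1/3 = 1
A -> (A -> A) = 1/3 -> 1 = 1
A -> A = 1/3 -> 1/3 = 1
(A -> (A -> A)) <-> (A -> A) = 1 <-> 1 = 1
A -> A = 1/3 -> 1/3 = 1
((A -> (A -> A)) <-> (A -> A)) <-> (A -> A) = 1 <-> 1 = 1
!A = !1/3 = 2/3
A -> A = 1/3 -> 1/3 = 1
!A <-> (A -> A) = 2/3 <-> 1 = 2/3
!A = !1/3 = 2/3
!A <-> A = 2/3 <-> 1/3 = 2/3
A -> A = 1/3 -> 1/3 = 1
!(A -> A) = !1 = 0
(!A <-> A) -> !(A -> A) = 2/3 -> 0 = 1/3
(!A <-> (A -> A)) -> ((!A <-> A) -> !(A -> A)) = 2/3 -> 1/3 = 2/3
(((A -> (A -> A)) <-> (A -> A)) <-> (A -> A)) -> ((!A <-> (A -> A)) -> ((!A <-> A) -> !(A -> A))) = 1 -> 2/3 = 2/3
No assignment yields a value below 2/3, so this is the minimum.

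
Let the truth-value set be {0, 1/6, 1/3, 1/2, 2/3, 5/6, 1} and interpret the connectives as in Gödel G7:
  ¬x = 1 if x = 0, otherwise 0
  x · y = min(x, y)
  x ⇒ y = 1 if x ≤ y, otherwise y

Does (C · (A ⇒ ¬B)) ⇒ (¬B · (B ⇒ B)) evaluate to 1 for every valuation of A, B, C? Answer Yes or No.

Counterexample: take A = 0, B = 1/6, C = 1/6.
¬B = ¬1/6 = 0
A ⇒ ¬B = 0 ⇒ 0 = 1
C · (A ⇒ ¬B) = 1/6 · 1 = 1/6
¬B = ¬1/6 = 0
B ⇒ B = 1/6 ⇒ 1/6 = 1
¬B · (B ⇒ B) = 0 · 1 = 0
(C · (A ⇒ ¬B)) ⇒ (¬B · (B ⇒ B)) = 1/6 ⇒ 0 = 0
This gives 0 ≠ 1.

No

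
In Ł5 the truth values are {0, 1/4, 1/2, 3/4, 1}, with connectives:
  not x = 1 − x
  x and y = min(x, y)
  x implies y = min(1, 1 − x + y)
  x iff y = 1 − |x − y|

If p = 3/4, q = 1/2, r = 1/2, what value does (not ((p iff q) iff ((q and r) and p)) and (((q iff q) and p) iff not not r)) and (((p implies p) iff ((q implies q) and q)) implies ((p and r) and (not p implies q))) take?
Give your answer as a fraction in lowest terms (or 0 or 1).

p iff q = 3/4 iff 1/2 = 3/4
q and r = 1/2 and 1/2 = 1/2
(q and r) and p = 1/2 and 3/4 = 1/2
(p iff q) iff ((q and r) and p) = 3/4 iff 1/2 = 3/4
not ((p iff q) iff ((q and r) and p)) = not 3/4 = 1/4
q iff q = 1/2 iff 1/2 = 1
(q iff q) and p = 1 and 3/4 = 3/4
not r = not 1/2 = 1/2
not not r = not 1/2 = 1/2
((q iff q) and p) iff not not r = 3/4 iff 1/2 = 3/4
not ((p iff q) iff ((q and r) and p)) and (((q iff q) and p) iff not not r) = 1/4 and 3/4 = 1/4
p implies p = 3/4 implies 3/4 = 1
q implies q = 1/2 implies 1/2 = 1
(q implies q) and q = 1 and 1/2 = 1/2
(p implies p) iff ((q implies q) and q) = 1 iff 1/2 = 1/2
p and r = 3/4 and 1/2 = 1/2
not p = not 3/4 = 1/4
not p implies q = 1/4 implies 1/2 = 1
(p and r) and (not p implies q) = 1/2 and 1 = 1/2
((p implies p) iff ((q implies q) and q)) implies ((p and r) and (not p implies q)) = 1/2 implies 1/2 = 1
(not ((p iff q) iff ((q and r) and p)) and (((q iff q) and p) iff not not r)) and (((p implies p) iff ((q implies q) and q)) implies ((p and r) and (not p implies q))) = 1/4 and 1 = 1/4

1/4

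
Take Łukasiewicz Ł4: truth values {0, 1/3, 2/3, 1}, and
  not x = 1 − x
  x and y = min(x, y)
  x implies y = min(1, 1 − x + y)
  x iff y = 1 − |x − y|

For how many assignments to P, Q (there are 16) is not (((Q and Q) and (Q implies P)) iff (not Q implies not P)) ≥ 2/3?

P = 0, Q = 0 ↦ 1  ≥
P = 0, Q = 1/3 ↦ 2/3  ≥
P = 0, Q = 2/3 ↦ 2/3  ≥
P = 0, Q = 1 ↦ 1  ≥
P = 1/3, Q = 0 ↦ 2/3  ≥
P = 1/3, Q = 1/3 ↦ 2/3  ≥
P = 1/3, Q = 2/3 ↦ 1/3  <
P = 1/3, Q = 1 ↦ 2/3  ≥
P = 2/3, Q = 0 ↦ 1/3  <
P = 2/3, Q = 1/3 ↦ 1/3  <
P = 2/3, Q = 2/3 ↦ 1/3  <
P = 2/3, Q = 1 ↦ 1/3  <
P = 1, Q = 0 ↦ 0  <
P = 1, Q = 1/3 ↦ 0  <
P = 1, Q = 2/3 ↦ 0  <
P = 1, Q = 1 ↦ 0  <
So 7 of the 16 assignments meet the threshold.

7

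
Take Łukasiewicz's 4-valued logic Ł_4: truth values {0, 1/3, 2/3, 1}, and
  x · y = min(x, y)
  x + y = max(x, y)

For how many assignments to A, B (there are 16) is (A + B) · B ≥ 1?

4

A = 0, B = 0 ↦ 0  <
A = 0, B = 1/3 ↦ 1/3  <
A = 0, B = 2/3 ↦ 2/3  <
A = 0, B = 1 ↦ 1  ≥
A = 1/3, B = 0 ↦ 0  <
A = 1/3, B = 1/3 ↦ 1/3  <
A = 1/3, B = 2/3 ↦ 2/3  <
A = 1/3, B = 1 ↦ 1  ≥
A = 2/3, B = 0 ↦ 0  <
A = 2/3, B = 1/3 ↦ 1/3  <
A = 2/3, B = 2/3 ↦ 2/3  <
A = 2/3, B = 1 ↦ 1  ≥
A = 1, B = 0 ↦ 0  <
A = 1, B = 1/3 ↦ 1/3  <
A = 1, B = 2/3 ↦ 2/3  <
A = 1, B = 1 ↦ 1  ≥
So 4 of the 16 assignments meet the threshold.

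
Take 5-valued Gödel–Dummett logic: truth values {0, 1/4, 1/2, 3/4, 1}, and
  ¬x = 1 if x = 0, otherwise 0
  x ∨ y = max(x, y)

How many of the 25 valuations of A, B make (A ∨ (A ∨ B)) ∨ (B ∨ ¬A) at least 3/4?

19

value 1: 13 assignments (counts)
value 3/4: 6 assignments (counts)
value 1/2: 4 assignments
value 1/4: 2 assignments
So 19 of the 25 assignments meet the threshold.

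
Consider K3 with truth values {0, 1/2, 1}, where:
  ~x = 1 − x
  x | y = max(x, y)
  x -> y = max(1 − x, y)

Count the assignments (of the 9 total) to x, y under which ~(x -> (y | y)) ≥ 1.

1

x = 0, y = 0 ↦ 0  <
x = 0, y = 1/2 ↦ 0  <
x = 0, y = 1 ↦ 0  <
x = 1/2, y = 0 ↦ 1/2  <
x = 1/2, y = 1/2 ↦ 1/2  <
x = 1/2, y = 1 ↦ 0  <
x = 1, y = 0 ↦ 1  ≥
x = 1, y = 1/2 ↦ 1/2  <
x = 1, y = 1 ↦ 0  <
So 1 of the 9 assignments meets the threshold.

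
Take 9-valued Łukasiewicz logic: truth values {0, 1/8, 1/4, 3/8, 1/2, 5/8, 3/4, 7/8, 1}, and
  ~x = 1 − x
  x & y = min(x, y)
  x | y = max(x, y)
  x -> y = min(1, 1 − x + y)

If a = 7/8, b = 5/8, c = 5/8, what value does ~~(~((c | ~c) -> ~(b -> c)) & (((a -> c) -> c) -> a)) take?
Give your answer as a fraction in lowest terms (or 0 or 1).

~c = ~5/8 = 3/8
c | ~c = 5/8 | 3/8 = 5/8
b -> c = 5/8 -> 5/8 = 1
~(b -> c) = ~1 = 0
(c | ~c) -> ~(b -> c) = 5/8 -> 0 = 3/8
~((c | ~c) -> ~(b -> c)) = ~3/8 = 5/8
a -> c = 7/8 -> 5/8 = 3/4
(a -> c) -> c = 3/4 -> 5/8 = 7/8
((a -> c) -> c) -> a = 7/8 -> 7/8 = 1
~((c | ~c) -> ~(b -> c)) & (((a -> c) -> c) -> a) = 5/8 & 1 = 5/8
~(~((c | ~c) -> ~(b -> c)) & (((a -> c) -> c) -> a)) = ~5/8 = 3/8
~~(~((c | ~c) -> ~(b -> c)) & (((a -> c) -> c) -> a)) = ~3/8 = 5/8

5/8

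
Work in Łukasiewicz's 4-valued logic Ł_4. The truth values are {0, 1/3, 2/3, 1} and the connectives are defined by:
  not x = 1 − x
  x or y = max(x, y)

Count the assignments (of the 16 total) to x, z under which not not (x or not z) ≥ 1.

7

x = 0, z = 0 ↦ 1  ≥
x = 0, z = 1/3 ↦ 2/3  <
x = 0, z = 2/3 ↦ 1/3  <
x = 0, z = 1 ↦ 0  <
x = 1/3, z = 0 ↦ 1  ≥
x = 1/3, z = 1/3 ↦ 2/3  <
x = 1/3, z = 2/3 ↦ 1/3  <
x = 1/3, z = 1 ↦ 1/3  <
x = 2/3, z = 0 ↦ 1  ≥
x = 2/3, z = 1/3 ↦ 2/3  <
x = 2/3, z = 2/3 ↦ 2/3  <
x = 2/3, z = 1 ↦ 2/3  <
x = 1, z = 0 ↦ 1  ≥
x = 1, z = 1/3 ↦ 1  ≥
x = 1, z = 2/3 ↦ 1  ≥
x = 1, z = 1 ↦ 1  ≥
So 7 of the 16 assignments meet the threshold.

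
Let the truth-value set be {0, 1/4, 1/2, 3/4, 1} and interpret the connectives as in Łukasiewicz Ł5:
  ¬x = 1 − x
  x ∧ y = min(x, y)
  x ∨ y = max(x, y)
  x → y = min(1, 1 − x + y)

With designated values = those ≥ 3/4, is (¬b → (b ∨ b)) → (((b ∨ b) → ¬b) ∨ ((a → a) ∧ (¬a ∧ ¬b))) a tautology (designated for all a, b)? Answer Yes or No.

Counterexample: take a = 0, b = 3/4.
¬b = ¬3/4 = 1/4
b ∨ b = 3/4 ∨ 3/4 = 3/4
¬b → (b ∨ b) = 1/4 → 3/4 = 1
b ∨ b = 3/4 ∨ 3/4 = 3/4
¬b = ¬3/4 = 1/4
(b ∨ b) → ¬b = 3/4 → 1/4 = 1/2
a → a = 0 → 0 = 1
¬a = ¬0 = 1
¬b = ¬3/4 = 1/4
¬a ∧ ¬b = 1 ∧ 1/4 = 1/4
(a → a) ∧ (¬a ∧ ¬b) = 1 ∧ 1/4 = 1/4
((b ∨ b) → ¬b) ∨ ((a → a) ∧ (¬a ∧ ¬b)) = 1/2 ∨ 1/4 = 1/2
(¬b → (b ∨ b)) → (((b ∨ b) → ¬b) ∨ ((a → a) ∧ (¬a ∧ ¬b))) = 1 → 1/2 = 1/2
This gives 1/2, which is below 3/4.

No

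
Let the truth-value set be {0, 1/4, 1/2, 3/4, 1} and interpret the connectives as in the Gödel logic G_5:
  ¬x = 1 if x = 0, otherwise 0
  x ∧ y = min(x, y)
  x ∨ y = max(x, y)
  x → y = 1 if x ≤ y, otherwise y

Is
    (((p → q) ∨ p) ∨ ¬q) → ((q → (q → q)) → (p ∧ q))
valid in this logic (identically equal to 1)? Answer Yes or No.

No

Counterexample: take p = 0, q = 0.
p → q = 0 → 0 = 1
(p → q) ∨ p = 1 ∨ 0 = 1
¬q = ¬0 = 1
((p → q) ∨ p) ∨ ¬q = 1 ∨ 1 = 1
q → q = 0 → 0 = 1
q → (q → q) = 0 → 1 = 1
p ∧ q = 0 ∧ 0 = 0
(q → (q → q)) → (p ∧ q) = 1 → 0 = 0
(((p → q) ∨ p) ∨ ¬q) → ((q → (q → q)) → (p ∧ q)) = 1 → 0 = 0
This gives 0 ≠ 1.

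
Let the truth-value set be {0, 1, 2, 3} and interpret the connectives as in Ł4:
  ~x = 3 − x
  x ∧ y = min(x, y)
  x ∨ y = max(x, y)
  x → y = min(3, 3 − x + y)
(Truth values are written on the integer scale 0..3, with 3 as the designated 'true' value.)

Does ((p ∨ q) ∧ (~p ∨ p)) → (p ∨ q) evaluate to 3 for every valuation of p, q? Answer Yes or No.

Yes

p = 0, q = 0 ↦ 3
p = 0, q = 1 ↦ 3
p = 0, q = 2 ↦ 3
p = 0, q = 3 ↦ 3
p = 1, q = 0 ↦ 3
p = 1, q = 1 ↦ 3
p = 1, q = 2 ↦ 3
p = 1, q = 3 ↦ 3
p = 2, q = 0 ↦ 3
p = 2, q = 1 ↦ 3
p = 2, q = 2 ↦ 3
p = 2, q = 3 ↦ 3
p = 3, q = 0 ↦ 3
p = 3, q = 1 ↦ 3
p = 3, q = 2 ↦ 3
p = 3, q = 3 ↦ 3
Every assignment gives a value ≥ 3.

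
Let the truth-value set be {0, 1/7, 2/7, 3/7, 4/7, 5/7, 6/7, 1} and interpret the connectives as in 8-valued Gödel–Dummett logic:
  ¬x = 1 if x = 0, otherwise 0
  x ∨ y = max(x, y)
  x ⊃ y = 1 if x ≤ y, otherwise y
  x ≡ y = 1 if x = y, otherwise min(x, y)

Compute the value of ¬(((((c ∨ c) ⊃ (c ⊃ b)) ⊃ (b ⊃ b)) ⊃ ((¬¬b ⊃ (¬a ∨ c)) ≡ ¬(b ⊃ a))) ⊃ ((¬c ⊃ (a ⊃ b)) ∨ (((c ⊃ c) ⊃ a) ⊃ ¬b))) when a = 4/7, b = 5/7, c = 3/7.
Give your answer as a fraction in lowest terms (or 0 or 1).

c ∨ c = 3/7 ∨ 3/7 = 3/7
c ⊃ b = 3/7 ⊃ 5/7 = 1
(c ∨ c) ⊃ (c ⊃ b) = 3/7 ⊃ 1 = 1
b ⊃ b = 5/7 ⊃ 5/7 = 1
((c ∨ c) ⊃ (c ⊃ b)) ⊃ (b ⊃ b) = 1 ⊃ 1 = 1
¬b = ¬5/7 = 0
¬¬b = ¬0 = 1
¬a = ¬4/7 = 0
¬a ∨ c = 0 ∨ 3/7 = 3/7
¬¬b ⊃ (¬a ∨ c) = 1 ⊃ 3/7 = 3/7
b ⊃ a = 5/7 ⊃ 4/7 = 4/7
¬(b ⊃ a) = ¬4/7 = 0
(¬¬b ⊃ (¬a ∨ c)) ≡ ¬(b ⊃ a) = 3/7 ≡ 0 = 0
(((c ∨ c) ⊃ (c ⊃ b)) ⊃ (b ⊃ b)) ⊃ ((¬¬b ⊃ (¬a ∨ c)) ≡ ¬(b ⊃ a)) = 1 ⊃ 0 = 0
¬c = ¬3/7 = 0
a ⊃ b = 4/7 ⊃ 5/7 = 1
¬c ⊃ (a ⊃ b) = 0 ⊃ 1 = 1
c ⊃ c = 3/7 ⊃ 3/7 = 1
(c ⊃ c) ⊃ a = 1 ⊃ 4/7 = 4/7
¬b = ¬5/7 = 0
((c ⊃ c) ⊃ a) ⊃ ¬b = 4/7 ⊃ 0 = 0
(¬c ⊃ (a ⊃ b)) ∨ (((c ⊃ c) ⊃ a) ⊃ ¬b) = 1 ∨ 0 = 1
((((c ∨ c) ⊃ (c ⊃ b)) ⊃ (b ⊃ b)) ⊃ ((¬¬b ⊃ (¬a ∨ c)) ≡ ¬(b ⊃ a))) ⊃ ((¬c ⊃ (a ⊃ b)) ∨ (((c ⊃ c) ⊃ a) ⊃ ¬b)) = 0 ⊃ 1 = 1
¬(((((c ∨ c) ⊃ (c ⊃ b)) ⊃ (b ⊃ b)) ⊃ ((¬¬b ⊃ (¬a ∨ c)) ≡ ¬(b ⊃ a))) ⊃ ((¬c ⊃ (a ⊃ b)) ∨ (((c ⊃ c) ⊃ a) ⊃ ¬b))) = ¬1 = 0

0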